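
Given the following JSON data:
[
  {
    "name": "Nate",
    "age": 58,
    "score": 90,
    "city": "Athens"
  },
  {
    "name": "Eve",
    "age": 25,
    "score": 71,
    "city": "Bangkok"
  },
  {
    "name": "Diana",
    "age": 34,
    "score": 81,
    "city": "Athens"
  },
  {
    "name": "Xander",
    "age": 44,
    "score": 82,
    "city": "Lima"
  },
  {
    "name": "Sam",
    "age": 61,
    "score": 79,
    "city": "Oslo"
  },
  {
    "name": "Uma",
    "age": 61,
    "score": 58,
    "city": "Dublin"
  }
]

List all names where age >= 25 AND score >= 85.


Checking both conditions:
  Nate (age=58, score=90) -> YES
  Eve (age=25, score=71) -> no
  Diana (age=34, score=81) -> no
  Xander (age=44, score=82) -> no
  Sam (age=61, score=79) -> no
  Uma (age=61, score=58) -> no


ANSWER: Nate


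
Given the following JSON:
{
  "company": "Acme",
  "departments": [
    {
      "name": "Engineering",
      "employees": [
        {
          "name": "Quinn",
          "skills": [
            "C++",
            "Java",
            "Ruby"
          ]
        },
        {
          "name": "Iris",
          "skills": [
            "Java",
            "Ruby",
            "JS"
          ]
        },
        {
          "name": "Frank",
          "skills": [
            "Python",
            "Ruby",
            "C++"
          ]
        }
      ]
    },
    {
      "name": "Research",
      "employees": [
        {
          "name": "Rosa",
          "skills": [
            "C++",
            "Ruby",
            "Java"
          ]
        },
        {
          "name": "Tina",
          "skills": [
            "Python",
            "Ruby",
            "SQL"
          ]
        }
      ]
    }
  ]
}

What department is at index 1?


Path: departments[1].name
Value: Research

ANSWER: Research


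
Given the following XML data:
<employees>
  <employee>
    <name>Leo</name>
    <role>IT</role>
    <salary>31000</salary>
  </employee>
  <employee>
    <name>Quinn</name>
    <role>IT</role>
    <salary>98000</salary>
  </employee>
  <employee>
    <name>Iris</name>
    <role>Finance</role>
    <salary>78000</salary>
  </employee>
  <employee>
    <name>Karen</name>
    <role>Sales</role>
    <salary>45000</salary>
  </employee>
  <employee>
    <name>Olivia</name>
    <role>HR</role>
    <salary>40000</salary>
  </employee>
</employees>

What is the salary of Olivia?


Searching for <employee> with <name>Olivia</name>
Found at position 5
<salary>40000</salary>

ANSWER: 40000


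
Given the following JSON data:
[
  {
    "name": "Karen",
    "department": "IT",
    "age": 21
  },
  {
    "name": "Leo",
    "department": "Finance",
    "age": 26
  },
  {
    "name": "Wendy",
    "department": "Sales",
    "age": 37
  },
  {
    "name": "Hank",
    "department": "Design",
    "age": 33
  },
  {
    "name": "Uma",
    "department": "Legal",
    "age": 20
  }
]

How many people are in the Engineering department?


Scanning records for department = Engineering
  No matches found
Count: 0

ANSWER: 0


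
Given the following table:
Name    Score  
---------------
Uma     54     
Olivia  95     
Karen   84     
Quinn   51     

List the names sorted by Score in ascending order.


Sorting by Score (ascending):
  Quinn: 51
  Uma: 54
  Karen: 84
  Olivia: 95


ANSWER: Quinn, Uma, Karen, Olivia


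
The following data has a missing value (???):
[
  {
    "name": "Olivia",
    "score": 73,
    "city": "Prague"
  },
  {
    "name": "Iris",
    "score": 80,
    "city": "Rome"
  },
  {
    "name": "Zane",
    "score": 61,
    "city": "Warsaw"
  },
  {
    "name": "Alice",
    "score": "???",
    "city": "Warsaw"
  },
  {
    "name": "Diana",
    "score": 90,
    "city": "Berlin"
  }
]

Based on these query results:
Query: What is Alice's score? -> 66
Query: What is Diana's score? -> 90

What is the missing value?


The missing value is Alice's score
From query: Alice's score = 66

ANSWER: 66


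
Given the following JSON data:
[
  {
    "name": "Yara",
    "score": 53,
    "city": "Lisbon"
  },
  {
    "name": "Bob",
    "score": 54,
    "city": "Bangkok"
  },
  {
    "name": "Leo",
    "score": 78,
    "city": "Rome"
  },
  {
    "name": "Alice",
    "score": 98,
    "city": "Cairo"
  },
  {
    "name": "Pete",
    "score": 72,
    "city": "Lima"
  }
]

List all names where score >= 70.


Filtering records where score >= 70:
  Yara (score=53) -> no
  Bob (score=54) -> no
  Leo (score=78) -> YES
  Alice (score=98) -> YES
  Pete (score=72) -> YES


ANSWER: Leo, Alice, Pete


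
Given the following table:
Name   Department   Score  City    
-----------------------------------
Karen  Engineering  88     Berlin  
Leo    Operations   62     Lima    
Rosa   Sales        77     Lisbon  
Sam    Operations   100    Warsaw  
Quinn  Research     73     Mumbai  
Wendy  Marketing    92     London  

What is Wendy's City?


Row 6: Wendy
City = London

ANSWER: London


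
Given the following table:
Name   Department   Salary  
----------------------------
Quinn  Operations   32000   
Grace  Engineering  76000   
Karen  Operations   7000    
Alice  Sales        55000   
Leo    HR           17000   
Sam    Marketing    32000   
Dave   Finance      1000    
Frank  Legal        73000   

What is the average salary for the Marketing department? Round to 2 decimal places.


Marketing department members:
  Sam: 32000
Sum = 32000
Count = 1
Average = 32000 / 1 = 32000.00

ANSWER: 32000.00


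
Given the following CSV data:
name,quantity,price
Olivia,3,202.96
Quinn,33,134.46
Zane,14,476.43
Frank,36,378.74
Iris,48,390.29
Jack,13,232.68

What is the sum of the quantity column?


Values in 'quantity' column:
  Row 1: 3
  Row 2: 33
  Row 3: 14
  Row 4: 36
  Row 5: 48
  Row 6: 13
Sum = 3 + 33 + 14 + 36 + 48 + 13 = 147

ANSWER: 147


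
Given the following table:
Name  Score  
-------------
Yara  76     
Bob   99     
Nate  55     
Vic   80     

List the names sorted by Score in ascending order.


Sorting by Score (ascending):
  Nate: 55
  Yara: 76
  Vic: 80
  Bob: 99


ANSWER: Nate, Yara, Vic, Bob


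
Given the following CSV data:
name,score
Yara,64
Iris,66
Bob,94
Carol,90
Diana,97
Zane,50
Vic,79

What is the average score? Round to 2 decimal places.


Scores: 64, 66, 94, 90, 97, 50, 79
Sum = 540
Count = 7
Average = 540 / 7 = 77.14

ANSWER: 77.14


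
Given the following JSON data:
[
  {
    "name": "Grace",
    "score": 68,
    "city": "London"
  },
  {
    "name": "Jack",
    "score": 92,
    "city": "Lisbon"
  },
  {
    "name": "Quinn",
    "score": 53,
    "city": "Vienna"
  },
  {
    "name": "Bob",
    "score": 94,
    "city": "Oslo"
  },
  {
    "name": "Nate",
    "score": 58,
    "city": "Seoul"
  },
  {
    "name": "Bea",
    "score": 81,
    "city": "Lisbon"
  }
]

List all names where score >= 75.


Filtering records where score >= 75:
  Grace (score=68) -> no
  Jack (score=92) -> YES
  Quinn (score=53) -> no
  Bob (score=94) -> YES
  Nate (score=58) -> no
  Bea (score=81) -> YES


ANSWER: Jack, Bob, Bea


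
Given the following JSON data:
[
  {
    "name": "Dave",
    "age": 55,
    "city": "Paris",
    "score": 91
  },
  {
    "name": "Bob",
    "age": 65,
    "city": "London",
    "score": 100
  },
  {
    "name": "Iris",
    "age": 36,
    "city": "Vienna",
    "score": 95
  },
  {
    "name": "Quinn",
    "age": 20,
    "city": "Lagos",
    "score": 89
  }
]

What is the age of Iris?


Looking up record where name = Iris
Record index: 2
Field 'age' = 36

ANSWER: 36


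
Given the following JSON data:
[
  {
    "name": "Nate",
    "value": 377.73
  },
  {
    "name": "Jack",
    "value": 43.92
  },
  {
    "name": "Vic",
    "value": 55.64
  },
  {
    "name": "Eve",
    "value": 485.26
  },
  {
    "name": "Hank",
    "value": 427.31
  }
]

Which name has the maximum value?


Comparing values:
  Nate: 377.73
  Jack: 43.92
  Vic: 55.64
  Eve: 485.26
  Hank: 427.31
Maximum: Eve (485.26)

ANSWER: Eve


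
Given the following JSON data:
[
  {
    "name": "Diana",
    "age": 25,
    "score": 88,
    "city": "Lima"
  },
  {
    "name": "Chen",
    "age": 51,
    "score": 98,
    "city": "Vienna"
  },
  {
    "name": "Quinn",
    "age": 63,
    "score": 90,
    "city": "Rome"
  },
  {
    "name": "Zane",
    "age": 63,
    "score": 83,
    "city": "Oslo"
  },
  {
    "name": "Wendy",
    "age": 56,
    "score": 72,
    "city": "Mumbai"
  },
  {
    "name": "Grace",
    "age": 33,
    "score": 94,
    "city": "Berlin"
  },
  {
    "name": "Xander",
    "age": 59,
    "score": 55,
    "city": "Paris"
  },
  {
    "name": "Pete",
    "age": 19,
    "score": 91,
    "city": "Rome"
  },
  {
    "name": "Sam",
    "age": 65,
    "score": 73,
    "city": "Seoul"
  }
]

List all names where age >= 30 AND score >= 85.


Checking both conditions:
  Diana (age=25, score=88) -> no
  Chen (age=51, score=98) -> YES
  Quinn (age=63, score=90) -> YES
  Zane (age=63, score=83) -> no
  Wendy (age=56, score=72) -> no
  Grace (age=33, score=94) -> YES
  Xander (age=59, score=55) -> no
  Pete (age=19, score=91) -> no
  Sam (age=65, score=73) -> no


ANSWER: Chen, Quinn, Grace


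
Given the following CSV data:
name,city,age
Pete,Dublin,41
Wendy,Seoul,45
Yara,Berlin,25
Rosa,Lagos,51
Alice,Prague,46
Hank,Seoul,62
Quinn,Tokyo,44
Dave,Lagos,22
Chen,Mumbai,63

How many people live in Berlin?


Scanning city column for 'Berlin':
  Row 3: Yara -> MATCH
Total matches: 1

ANSWER: 1


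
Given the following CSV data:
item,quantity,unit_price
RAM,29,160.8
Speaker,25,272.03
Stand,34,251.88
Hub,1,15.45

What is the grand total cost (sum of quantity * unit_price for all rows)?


Computing row totals:
  RAM: 29 * 160.8 = 4663.2
  Speaker: 25 * 272.03 = 6800.75
  Stand: 34 * 251.88 = 8563.92
  Hub: 1 * 15.45 = 15.45
Grand total = 4663.2 + 6800.75 + 8563.92 + 15.45 = 20043.32

ANSWER: 20043.32


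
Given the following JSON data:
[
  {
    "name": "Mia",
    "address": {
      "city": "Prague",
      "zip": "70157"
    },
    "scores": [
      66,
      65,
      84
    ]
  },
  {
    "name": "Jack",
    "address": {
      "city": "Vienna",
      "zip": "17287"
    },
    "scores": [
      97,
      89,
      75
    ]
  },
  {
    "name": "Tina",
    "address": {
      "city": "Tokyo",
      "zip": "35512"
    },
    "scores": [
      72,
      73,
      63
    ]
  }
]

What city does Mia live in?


Path: records[0].address.city
Value: Prague

ANSWER: Prague


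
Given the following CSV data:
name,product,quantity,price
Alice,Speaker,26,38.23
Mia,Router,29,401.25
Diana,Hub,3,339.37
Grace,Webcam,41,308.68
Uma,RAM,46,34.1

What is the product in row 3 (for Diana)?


Row 3: Diana
Column 'product' = Hub

ANSWER: Hub


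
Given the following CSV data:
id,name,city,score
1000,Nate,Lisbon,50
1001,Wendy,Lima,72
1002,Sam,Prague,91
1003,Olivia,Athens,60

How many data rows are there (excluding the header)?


Counting rows (excluding header):
Header: id,name,city,score
Data rows: 4

ANSWER: 4


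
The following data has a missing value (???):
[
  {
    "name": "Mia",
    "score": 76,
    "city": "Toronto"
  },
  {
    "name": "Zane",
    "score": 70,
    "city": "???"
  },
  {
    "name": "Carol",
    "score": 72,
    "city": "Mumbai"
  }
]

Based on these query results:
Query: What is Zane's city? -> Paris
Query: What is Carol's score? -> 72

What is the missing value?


The missing value is Zane's city
From query: Zane's city = Paris

ANSWER: Paris


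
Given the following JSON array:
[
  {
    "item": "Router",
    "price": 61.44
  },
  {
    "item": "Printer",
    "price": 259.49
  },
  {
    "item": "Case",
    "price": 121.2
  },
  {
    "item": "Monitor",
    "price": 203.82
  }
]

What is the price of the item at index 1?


Array index 1 -> Printer
price = 259.49

ANSWER: 259.49


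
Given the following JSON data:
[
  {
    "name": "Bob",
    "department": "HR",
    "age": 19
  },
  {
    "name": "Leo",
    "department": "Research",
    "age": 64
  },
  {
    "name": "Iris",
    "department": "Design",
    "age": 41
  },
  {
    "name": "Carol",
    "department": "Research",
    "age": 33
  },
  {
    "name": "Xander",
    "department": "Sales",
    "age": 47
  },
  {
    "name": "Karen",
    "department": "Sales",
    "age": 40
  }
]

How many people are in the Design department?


Scanning records for department = Design
  Record 2: Iris
Count: 1

ANSWER: 1


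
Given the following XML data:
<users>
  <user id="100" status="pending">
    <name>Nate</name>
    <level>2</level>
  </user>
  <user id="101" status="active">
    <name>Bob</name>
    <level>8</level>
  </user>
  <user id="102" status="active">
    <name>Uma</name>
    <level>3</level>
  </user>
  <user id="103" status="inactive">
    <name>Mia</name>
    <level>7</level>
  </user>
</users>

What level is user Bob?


Finding user: Bob
<level>8</level>

ANSWER: 8


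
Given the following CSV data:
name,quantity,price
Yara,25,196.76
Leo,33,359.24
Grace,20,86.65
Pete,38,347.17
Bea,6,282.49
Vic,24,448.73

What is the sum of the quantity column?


Values in 'quantity' column:
  Row 1: 25
  Row 2: 33
  Row 3: 20
  Row 4: 38
  Row 5: 6
  Row 6: 24
Sum = 25 + 33 + 20 + 38 + 6 + 24 = 146

ANSWER: 146


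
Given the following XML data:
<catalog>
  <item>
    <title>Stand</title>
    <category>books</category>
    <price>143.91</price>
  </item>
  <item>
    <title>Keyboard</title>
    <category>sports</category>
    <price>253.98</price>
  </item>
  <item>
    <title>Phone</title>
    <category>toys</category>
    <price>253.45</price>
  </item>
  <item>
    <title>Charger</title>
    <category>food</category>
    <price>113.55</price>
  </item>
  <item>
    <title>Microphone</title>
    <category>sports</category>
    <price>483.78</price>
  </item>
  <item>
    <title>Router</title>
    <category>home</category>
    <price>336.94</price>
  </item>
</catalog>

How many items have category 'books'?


Scanning <item> elements for <category>books</category>:
  Item 1: Stand -> MATCH
Count: 1

ANSWER: 1


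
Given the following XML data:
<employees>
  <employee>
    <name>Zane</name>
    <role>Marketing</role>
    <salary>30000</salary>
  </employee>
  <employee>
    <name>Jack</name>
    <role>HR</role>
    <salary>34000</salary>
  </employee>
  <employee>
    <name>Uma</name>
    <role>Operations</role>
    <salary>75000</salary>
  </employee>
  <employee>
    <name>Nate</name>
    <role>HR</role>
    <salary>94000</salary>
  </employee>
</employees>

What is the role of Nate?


Searching for <employee> with <name>Nate</name>
Found at position 4
<role>HR</role>

ANSWER: HR


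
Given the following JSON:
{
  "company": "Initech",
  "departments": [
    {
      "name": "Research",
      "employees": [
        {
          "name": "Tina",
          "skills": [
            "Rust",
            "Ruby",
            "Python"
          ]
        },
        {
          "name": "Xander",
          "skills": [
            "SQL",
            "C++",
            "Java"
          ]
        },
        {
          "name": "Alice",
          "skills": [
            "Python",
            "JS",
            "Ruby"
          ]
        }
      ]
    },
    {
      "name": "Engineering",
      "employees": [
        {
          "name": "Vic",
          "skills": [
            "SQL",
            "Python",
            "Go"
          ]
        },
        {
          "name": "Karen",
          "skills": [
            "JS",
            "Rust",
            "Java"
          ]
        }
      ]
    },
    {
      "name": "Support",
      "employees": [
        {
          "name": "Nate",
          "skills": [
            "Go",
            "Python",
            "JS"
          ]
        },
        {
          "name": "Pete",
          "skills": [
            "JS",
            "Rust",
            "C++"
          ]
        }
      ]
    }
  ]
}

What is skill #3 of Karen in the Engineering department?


Path: departments[1].employees[1].skills[2]
Value: Java

ANSWER: Java


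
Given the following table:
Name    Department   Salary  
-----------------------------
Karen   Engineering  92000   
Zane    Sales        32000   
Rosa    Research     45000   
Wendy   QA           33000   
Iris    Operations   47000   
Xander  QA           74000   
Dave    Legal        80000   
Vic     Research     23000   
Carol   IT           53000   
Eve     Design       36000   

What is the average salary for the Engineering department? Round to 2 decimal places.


Engineering department members:
  Karen: 92000
Sum = 92000
Count = 1
Average = 92000 / 1 = 92000.00

ANSWER: 92000.00


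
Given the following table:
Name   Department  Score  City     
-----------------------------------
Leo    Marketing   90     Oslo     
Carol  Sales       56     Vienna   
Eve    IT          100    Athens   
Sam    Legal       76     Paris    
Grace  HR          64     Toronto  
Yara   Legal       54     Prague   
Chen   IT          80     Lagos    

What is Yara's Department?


Row 6: Yara
Department = Legal

ANSWER: Legal


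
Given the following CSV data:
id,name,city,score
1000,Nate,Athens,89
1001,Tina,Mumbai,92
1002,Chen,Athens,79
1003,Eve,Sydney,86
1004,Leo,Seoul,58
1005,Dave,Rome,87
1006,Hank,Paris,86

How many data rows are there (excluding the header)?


Counting rows (excluding header):
Header: id,name,city,score
Data rows: 7

ANSWER: 7


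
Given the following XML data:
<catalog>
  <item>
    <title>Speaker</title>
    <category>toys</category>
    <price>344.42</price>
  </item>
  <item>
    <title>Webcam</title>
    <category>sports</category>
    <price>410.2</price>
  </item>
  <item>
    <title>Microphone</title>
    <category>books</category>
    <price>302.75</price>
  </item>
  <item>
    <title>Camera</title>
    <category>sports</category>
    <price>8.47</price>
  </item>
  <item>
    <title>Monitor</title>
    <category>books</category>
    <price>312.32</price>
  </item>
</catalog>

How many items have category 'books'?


Scanning <item> elements for <category>books</category>:
  Item 3: Microphone -> MATCH
  Item 5: Monitor -> MATCH
Count: 2

ANSWER: 2


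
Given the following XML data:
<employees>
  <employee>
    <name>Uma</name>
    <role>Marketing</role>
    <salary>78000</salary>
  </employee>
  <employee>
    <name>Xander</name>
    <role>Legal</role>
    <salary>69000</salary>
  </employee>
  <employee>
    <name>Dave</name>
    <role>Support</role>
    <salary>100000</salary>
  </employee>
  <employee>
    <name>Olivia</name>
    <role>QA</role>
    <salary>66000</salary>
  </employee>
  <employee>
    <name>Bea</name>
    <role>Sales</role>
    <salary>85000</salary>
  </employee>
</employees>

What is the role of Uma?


Searching for <employee> with <name>Uma</name>
Found at position 1
<role>Marketing</role>

ANSWER: Marketing


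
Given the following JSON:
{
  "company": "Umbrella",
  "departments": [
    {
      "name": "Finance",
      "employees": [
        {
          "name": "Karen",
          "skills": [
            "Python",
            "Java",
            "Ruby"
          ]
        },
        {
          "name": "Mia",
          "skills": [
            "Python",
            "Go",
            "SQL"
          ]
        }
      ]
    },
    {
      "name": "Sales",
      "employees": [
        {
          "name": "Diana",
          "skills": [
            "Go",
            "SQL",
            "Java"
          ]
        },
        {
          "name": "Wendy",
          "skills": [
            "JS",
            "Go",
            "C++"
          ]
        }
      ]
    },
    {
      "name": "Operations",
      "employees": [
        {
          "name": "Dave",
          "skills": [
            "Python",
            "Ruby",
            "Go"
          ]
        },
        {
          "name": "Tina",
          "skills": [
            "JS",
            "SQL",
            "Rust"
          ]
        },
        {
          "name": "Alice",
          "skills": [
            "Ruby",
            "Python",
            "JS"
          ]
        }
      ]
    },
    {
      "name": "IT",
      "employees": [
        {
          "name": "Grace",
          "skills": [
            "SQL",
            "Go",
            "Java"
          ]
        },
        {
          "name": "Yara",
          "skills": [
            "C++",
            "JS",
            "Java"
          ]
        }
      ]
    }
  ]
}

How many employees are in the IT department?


Path: departments[3].employees
Count: 2

ANSWER: 2


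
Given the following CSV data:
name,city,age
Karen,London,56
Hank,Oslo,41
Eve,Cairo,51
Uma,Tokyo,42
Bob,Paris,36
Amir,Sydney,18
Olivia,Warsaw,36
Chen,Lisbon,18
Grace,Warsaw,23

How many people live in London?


Scanning city column for 'London':
  Row 1: Karen -> MATCH
Total matches: 1

ANSWER: 1


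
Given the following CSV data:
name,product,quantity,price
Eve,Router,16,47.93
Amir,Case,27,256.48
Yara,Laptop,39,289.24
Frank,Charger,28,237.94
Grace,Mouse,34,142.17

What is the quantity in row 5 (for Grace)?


Row 5: Grace
Column 'quantity' = 34

ANSWER: 34


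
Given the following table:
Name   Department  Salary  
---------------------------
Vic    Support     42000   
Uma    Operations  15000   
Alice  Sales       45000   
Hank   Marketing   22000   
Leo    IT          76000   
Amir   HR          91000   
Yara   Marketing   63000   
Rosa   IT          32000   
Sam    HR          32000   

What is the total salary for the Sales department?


Sales department members:
  Alice: 45000
Total = 45000 = 45000

ANSWER: 45000


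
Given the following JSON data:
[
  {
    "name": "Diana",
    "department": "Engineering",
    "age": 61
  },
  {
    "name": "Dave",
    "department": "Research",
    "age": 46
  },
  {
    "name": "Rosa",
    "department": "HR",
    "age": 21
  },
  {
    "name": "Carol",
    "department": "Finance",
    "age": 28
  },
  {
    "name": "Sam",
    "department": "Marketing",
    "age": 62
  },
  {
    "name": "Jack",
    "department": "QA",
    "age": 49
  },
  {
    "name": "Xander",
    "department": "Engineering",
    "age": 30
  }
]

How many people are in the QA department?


Scanning records for department = QA
  Record 5: Jack
Count: 1

ANSWER: 1


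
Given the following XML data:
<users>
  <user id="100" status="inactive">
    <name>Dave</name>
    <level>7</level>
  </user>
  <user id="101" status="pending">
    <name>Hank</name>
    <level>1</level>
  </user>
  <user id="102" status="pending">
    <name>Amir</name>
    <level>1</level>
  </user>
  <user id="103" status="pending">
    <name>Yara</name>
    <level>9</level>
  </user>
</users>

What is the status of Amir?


Finding user with name = Amir
user id="102" status="pending"

ANSWER: pending


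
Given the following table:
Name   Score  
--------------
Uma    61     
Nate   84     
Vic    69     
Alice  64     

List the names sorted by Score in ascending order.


Sorting by Score (ascending):
  Uma: 61
  Alice: 64
  Vic: 69
  Nate: 84


ANSWER: Uma, Alice, Vic, Nate


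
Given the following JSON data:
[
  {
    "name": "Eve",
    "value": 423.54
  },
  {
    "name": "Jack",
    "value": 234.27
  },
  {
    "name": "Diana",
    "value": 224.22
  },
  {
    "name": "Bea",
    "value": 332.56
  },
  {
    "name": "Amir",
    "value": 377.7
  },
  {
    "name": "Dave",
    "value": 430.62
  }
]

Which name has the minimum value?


Comparing values:
  Eve: 423.54
  Jack: 234.27
  Diana: 224.22
  Bea: 332.56
  Amir: 377.7
  Dave: 430.62
Minimum: Diana (224.22)

ANSWER: Diana


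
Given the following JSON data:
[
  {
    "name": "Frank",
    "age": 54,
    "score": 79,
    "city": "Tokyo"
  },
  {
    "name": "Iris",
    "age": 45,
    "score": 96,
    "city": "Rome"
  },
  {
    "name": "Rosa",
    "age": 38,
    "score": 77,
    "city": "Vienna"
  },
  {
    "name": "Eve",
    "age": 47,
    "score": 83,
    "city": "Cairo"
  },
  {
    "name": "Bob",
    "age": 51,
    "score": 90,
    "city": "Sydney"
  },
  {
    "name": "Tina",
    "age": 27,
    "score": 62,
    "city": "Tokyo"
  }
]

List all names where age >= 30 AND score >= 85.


Checking both conditions:
  Frank (age=54, score=79) -> no
  Iris (age=45, score=96) -> YES
  Rosa (age=38, score=77) -> no
  Eve (age=47, score=83) -> no
  Bob (age=51, score=90) -> YES
  Tina (age=27, score=62) -> no


ANSWER: Iris, Bob


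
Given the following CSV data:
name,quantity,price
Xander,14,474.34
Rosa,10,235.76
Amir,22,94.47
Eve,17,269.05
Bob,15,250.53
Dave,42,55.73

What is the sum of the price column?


Values in 'price' column:
  Row 1: 474.34
  Row 2: 235.76
  Row 3: 94.47
  Row 4: 269.05
  Row 5: 250.53
  Row 6: 55.73
Sum = 474.34 + 235.76 + 94.47 + 269.05 + 250.53 + 55.73 = 1379.88

ANSWER: 1379.88


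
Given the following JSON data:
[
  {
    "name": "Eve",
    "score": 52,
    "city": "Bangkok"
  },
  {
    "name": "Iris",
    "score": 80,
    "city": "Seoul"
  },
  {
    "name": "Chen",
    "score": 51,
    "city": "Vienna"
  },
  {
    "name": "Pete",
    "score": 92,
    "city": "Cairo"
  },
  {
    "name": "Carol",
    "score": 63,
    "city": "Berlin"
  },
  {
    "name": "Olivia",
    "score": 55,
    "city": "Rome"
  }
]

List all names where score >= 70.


Filtering records where score >= 70:
  Eve (score=52) -> no
  Iris (score=80) -> YES
  Chen (score=51) -> no
  Pete (score=92) -> YES
  Carol (score=63) -> no
  Olivia (score=55) -> no


ANSWER: Iris, Pete


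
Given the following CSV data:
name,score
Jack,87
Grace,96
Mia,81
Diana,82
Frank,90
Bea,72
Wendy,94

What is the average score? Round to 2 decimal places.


Scores: 87, 96, 81, 82, 90, 72, 94
Sum = 602
Count = 7
Average = 602 / 7 = 86.00

ANSWER: 86.00


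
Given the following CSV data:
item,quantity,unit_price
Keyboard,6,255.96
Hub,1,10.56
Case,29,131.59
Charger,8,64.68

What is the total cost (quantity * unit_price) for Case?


Row: Case
quantity = 29
unit_price = 131.59
total = 29 * 131.59 = 3816.11

ANSWER: 3816.11


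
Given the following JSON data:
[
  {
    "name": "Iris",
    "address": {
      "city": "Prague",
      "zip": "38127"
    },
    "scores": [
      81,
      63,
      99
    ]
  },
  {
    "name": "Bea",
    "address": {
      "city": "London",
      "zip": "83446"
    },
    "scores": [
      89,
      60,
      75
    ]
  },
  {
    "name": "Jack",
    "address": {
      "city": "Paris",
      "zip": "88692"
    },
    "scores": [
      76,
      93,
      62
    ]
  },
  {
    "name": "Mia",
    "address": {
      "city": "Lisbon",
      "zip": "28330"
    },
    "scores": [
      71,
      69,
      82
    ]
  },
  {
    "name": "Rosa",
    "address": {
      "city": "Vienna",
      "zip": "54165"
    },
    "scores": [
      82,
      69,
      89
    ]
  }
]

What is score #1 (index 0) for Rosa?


Path: records[4].scores[0]
Value: 82

ANSWER: 82


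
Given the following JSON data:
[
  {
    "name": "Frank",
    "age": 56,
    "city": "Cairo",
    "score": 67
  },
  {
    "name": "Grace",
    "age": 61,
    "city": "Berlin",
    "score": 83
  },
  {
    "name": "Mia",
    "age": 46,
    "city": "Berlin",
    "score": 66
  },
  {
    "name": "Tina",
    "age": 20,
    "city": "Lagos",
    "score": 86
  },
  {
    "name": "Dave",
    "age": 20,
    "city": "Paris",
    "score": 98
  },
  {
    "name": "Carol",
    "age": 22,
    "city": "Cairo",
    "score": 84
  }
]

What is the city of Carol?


Looking up record where name = Carol
Record index: 5
Field 'city' = Cairo

ANSWER: Cairo


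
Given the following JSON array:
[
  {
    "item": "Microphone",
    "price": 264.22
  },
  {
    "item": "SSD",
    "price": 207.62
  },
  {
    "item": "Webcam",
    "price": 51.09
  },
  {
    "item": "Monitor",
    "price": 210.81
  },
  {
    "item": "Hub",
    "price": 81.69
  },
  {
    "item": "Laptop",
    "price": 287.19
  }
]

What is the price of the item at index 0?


Array index 0 -> Microphone
price = 264.22

ANSWER: 264.22


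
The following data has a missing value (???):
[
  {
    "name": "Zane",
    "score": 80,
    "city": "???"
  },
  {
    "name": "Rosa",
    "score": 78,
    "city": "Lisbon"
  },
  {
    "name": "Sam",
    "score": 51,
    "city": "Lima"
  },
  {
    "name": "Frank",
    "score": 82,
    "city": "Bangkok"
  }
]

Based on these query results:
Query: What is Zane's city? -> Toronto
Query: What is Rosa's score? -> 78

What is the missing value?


The missing value is Zane's city
From query: Zane's city = Toronto

ANSWER: Toronto


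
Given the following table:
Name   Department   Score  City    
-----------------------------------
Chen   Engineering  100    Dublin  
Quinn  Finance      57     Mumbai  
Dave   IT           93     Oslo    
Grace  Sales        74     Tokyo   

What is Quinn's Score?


Row 2: Quinn
Score = 57

ANSWER: 57


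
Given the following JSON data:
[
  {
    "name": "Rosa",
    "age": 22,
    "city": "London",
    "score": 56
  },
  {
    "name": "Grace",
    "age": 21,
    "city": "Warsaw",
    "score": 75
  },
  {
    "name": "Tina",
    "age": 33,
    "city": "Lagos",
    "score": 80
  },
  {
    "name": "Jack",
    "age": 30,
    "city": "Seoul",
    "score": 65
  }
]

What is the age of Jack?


Looking up record where name = Jack
Record index: 3
Field 'age' = 30

ANSWER: 30


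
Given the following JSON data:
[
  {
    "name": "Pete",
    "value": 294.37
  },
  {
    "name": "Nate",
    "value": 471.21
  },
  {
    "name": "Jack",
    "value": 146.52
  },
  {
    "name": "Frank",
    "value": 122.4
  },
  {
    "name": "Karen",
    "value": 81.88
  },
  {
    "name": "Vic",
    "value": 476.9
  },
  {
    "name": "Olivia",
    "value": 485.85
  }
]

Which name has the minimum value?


Comparing values:
  Pete: 294.37
  Nate: 471.21
  Jack: 146.52
  Frank: 122.4
  Karen: 81.88
  Vic: 476.9
  Olivia: 485.85
Minimum: Karen (81.88)

ANSWER: Karen


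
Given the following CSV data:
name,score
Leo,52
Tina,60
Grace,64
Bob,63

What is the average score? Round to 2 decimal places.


Scores: 52, 60, 64, 63
Sum = 239
Count = 4
Average = 239 / 4 = 59.75

ANSWER: 59.75


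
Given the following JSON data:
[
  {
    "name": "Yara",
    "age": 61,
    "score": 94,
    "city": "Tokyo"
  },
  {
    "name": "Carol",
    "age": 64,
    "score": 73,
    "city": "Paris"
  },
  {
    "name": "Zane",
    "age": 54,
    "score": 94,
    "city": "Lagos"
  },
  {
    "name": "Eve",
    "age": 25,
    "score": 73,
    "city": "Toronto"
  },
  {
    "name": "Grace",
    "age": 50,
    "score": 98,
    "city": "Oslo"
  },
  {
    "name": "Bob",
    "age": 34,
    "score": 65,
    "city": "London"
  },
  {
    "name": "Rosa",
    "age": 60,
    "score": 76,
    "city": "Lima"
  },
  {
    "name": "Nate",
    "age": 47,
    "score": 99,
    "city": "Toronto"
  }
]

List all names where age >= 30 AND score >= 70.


Checking both conditions:
  Yara (age=61, score=94) -> YES
  Carol (age=64, score=73) -> YES
  Zane (age=54, score=94) -> YES
  Eve (age=25, score=73) -> no
  Grace (age=50, score=98) -> YES
  Bob (age=34, score=65) -> no
  Rosa (age=60, score=76) -> YES
  Nate (age=47, score=99) -> YES


ANSWER: Yara, Carol, Zane, Grace, Rosa, Nate


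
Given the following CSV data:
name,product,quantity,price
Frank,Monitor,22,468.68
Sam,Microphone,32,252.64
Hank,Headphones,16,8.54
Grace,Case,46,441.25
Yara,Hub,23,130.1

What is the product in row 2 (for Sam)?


Row 2: Sam
Column 'product' = Microphone

ANSWER: Microphone


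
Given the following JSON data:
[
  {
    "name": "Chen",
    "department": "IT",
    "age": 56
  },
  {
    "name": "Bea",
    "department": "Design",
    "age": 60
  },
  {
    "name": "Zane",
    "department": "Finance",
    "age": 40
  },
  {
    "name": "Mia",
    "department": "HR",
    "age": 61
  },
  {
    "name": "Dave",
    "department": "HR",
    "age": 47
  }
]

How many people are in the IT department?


Scanning records for department = IT
  Record 0: Chen
Count: 1

ANSWER: 1


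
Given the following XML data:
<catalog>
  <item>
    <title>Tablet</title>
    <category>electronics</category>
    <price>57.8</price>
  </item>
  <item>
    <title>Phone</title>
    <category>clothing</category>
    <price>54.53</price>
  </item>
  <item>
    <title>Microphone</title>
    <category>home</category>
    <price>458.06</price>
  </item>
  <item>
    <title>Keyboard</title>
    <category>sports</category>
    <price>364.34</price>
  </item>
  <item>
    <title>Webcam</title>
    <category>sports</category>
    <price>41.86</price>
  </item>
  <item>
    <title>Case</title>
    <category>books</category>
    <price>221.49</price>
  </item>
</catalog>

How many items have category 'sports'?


Scanning <item> elements for <category>sports</category>:
  Item 4: Keyboard -> MATCH
  Item 5: Webcam -> MATCH
Count: 2

ANSWER: 2


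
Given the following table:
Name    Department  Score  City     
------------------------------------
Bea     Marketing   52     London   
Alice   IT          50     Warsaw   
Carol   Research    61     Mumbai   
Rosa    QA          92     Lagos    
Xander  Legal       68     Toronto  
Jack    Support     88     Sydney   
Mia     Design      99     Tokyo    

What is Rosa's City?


Row 4: Rosa
City = Lagos

ANSWER: Lagos


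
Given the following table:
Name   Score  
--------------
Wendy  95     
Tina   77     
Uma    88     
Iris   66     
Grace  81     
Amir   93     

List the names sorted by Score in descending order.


Sorting by Score (descending):
  Wendy: 95
  Amir: 93
  Uma: 88
  Grace: 81
  Tina: 77
  Iris: 66


ANSWER: Wendy, Amir, Uma, Grace, Tina, Iris


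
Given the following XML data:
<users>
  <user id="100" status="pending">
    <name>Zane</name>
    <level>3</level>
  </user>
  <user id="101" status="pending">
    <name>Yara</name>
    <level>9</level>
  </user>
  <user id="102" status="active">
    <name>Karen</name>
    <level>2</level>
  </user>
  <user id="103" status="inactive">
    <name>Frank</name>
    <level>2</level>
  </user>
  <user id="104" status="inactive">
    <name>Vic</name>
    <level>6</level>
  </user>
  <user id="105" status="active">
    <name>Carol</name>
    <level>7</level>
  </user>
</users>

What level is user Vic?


Finding user: Vic
<level>6</level>

ANSWER: 6


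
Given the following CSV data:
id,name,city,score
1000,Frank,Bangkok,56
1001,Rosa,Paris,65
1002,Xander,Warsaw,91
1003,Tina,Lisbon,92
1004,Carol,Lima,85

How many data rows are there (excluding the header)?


Counting rows (excluding header):
Header: id,name,city,score
Data rows: 5

ANSWER: 5


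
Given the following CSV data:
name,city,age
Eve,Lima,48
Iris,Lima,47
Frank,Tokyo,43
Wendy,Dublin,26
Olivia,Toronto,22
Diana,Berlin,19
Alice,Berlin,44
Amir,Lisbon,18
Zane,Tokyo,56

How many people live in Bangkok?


Scanning city column for 'Bangkok':
Total matches: 0

ANSWER: 0


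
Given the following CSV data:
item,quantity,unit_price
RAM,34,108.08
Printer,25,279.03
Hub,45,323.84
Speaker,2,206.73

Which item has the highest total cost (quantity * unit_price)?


Computing row totals:
  RAM: 3674.72
  Printer: 6975.75
  Hub: 14572.8
  Speaker: 413.46
Maximum: Hub (14572.8)

ANSWER: Hub


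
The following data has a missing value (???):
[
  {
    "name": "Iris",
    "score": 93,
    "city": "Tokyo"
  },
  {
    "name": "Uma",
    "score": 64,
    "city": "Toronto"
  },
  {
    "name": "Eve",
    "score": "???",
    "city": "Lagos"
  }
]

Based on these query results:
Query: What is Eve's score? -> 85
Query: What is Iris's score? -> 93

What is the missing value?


The missing value is Eve's score
From query: Eve's score = 85

ANSWER: 85


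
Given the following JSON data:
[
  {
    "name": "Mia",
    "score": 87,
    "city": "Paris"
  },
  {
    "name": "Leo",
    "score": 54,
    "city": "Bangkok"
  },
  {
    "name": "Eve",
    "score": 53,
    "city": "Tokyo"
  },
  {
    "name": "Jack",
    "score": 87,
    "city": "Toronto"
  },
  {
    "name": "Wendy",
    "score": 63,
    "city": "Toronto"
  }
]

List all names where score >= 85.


Filtering records where score >= 85:
  Mia (score=87) -> YES
  Leo (score=54) -> no
  Eve (score=53) -> no
  Jack (score=87) -> YES
  Wendy (score=63) -> no


ANSWER: Mia, Jack


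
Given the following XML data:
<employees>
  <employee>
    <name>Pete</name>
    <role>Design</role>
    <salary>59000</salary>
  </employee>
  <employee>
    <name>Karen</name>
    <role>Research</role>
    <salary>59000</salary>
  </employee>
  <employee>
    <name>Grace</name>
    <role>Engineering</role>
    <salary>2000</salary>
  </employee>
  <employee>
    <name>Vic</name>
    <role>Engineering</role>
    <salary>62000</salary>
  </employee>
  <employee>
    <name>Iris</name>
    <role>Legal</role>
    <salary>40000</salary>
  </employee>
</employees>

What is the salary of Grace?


Searching for <employee> with <name>Grace</name>
Found at position 3
<salary>2000</salary>

ANSWER: 2000


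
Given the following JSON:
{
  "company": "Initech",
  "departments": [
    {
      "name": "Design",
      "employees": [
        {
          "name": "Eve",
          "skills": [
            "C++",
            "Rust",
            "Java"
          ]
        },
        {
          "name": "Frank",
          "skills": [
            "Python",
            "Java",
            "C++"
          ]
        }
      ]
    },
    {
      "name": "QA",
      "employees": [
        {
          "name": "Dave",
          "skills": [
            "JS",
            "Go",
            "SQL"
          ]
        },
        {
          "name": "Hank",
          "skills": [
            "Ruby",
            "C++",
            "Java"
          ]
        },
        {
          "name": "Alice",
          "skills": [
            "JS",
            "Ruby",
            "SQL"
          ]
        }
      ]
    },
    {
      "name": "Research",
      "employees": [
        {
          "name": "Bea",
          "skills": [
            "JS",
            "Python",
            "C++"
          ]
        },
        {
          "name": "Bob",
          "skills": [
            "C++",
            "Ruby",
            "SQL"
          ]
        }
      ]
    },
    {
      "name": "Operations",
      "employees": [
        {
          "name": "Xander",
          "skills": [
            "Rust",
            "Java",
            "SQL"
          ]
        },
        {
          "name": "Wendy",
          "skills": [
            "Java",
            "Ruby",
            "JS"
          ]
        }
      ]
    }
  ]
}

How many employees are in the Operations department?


Path: departments[3].employees
Count: 2

ANSWER: 2


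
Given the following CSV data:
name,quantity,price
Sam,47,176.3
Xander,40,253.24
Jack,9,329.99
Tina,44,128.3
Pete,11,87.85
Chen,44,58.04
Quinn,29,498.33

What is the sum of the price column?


Values in 'price' column:
  Row 1: 176.3
  Row 2: 253.24
  Row 3: 329.99
  Row 4: 128.3
  Row 5: 87.85
  Row 6: 58.04
  Row 7: 498.33
Sum = 176.3 + 253.24 + 329.99 + 128.3 + 87.85 + 58.04 + 498.33 = 1532.05

ANSWER: 1532.05


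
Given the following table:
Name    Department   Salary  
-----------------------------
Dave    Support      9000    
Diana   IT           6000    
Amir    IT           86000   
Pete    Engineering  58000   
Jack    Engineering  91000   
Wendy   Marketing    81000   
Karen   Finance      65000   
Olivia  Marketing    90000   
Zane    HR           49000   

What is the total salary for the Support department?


Support department members:
  Dave: 9000
Total = 9000 = 9000

ANSWER: 9000


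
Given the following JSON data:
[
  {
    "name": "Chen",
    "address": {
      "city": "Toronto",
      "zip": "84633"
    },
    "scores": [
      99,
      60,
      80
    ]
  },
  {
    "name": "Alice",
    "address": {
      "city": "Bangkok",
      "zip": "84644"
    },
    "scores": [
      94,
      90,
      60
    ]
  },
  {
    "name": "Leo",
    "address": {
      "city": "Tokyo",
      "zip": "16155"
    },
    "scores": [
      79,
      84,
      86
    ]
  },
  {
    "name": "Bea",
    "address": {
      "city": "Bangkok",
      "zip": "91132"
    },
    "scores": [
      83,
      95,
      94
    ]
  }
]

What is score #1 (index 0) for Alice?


Path: records[1].scores[0]
Value: 94

ANSWER: 94
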